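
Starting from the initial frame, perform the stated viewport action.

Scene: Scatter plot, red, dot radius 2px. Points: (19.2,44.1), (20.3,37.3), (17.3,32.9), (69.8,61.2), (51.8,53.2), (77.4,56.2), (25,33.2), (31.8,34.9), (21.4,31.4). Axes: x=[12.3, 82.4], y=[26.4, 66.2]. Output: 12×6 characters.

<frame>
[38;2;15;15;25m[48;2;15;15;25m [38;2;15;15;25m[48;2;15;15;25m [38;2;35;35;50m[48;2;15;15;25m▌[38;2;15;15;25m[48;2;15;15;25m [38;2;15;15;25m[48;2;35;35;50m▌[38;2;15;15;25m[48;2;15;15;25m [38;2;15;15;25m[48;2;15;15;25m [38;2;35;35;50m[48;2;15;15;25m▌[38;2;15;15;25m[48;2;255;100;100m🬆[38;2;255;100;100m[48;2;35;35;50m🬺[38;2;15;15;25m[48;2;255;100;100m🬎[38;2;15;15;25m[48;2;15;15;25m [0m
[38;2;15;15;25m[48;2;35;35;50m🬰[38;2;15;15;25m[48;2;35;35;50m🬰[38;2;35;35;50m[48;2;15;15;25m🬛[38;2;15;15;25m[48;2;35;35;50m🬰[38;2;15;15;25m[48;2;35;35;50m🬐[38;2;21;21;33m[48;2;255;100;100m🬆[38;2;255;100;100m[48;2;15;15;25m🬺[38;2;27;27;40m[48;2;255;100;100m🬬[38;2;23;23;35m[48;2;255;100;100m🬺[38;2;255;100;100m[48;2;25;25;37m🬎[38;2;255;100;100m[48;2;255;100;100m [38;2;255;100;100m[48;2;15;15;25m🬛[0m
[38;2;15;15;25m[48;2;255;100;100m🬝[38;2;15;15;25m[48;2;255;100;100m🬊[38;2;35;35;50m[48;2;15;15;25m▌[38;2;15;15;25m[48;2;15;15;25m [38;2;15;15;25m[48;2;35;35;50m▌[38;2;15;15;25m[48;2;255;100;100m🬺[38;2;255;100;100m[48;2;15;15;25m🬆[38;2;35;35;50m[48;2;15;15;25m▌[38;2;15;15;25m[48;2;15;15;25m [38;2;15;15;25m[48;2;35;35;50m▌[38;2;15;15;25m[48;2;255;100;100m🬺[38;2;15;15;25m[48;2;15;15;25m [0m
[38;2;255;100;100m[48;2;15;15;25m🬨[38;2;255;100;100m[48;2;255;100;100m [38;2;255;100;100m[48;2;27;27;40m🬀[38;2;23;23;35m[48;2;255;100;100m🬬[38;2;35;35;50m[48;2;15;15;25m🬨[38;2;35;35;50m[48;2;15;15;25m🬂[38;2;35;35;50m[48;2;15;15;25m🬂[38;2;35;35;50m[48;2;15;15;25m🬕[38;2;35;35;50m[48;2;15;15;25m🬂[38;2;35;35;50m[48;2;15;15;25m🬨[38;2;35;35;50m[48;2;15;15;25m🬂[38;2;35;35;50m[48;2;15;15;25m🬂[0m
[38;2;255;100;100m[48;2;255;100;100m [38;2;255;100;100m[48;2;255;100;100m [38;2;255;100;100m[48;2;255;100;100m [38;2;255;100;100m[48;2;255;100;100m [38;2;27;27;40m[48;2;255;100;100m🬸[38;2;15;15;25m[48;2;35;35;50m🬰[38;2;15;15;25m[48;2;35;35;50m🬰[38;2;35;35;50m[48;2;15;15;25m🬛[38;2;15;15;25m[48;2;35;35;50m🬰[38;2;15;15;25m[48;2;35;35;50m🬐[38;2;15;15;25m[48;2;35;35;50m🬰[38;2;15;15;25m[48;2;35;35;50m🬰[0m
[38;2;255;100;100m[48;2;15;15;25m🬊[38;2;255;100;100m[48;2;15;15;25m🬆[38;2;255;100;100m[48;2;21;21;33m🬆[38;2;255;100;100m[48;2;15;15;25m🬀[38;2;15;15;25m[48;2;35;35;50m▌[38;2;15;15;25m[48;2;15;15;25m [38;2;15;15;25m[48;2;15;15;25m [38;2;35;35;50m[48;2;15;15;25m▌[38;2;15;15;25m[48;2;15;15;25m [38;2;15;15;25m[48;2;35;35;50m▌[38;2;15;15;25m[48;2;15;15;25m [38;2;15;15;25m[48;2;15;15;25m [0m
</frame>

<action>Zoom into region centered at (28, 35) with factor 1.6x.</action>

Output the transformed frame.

<frame>
[38;2;15;15;25m[48;2;15;15;25m [38;2;15;15;25m[48;2;15;15;25m [38;2;28;28;41m[48;2;255;100;100m🬆[38;2;255;100;100m[48;2;15;15;25m🬺[38;2;27;27;40m[48;2;255;100;100m🬬[38;2;15;15;25m[48;2;15;15;25m [38;2;15;15;25m[48;2;15;15;25m [38;2;35;35;50m[48;2;15;15;25m▌[38;2;15;15;25m[48;2;15;15;25m [38;2;15;15;25m[48;2;35;35;50m▌[38;2;15;15;25m[48;2;15;15;25m [38;2;15;15;25m[48;2;15;15;25m [0m
[38;2;15;15;25m[48;2;35;35;50m🬰[38;2;15;15;25m[48;2;35;35;50m🬰[38;2;255;100;100m[48;2;31;31;45m🬁[38;2;255;100;100m[48;2;255;100;100m [38;2;31;31;45m[48;2;255;100;100m🬬[38;2;15;15;25m[48;2;35;35;50m🬰[38;2;15;15;25m[48;2;35;35;50m🬰[38;2;35;35;50m[48;2;15;15;25m🬛[38;2;15;15;25m[48;2;35;35;50m🬰[38;2;15;15;25m[48;2;35;35;50m🬐[38;2;15;15;25m[48;2;35;35;50m🬰[38;2;15;15;25m[48;2;35;35;50m🬰[0m
[38;2;15;15;25m[48;2;15;15;25m [38;2;15;15;25m[48;2;15;15;25m [38;2;35;35;50m[48;2;255;100;100m🬄[38;2;255;100;100m[48;2;255;100;100m [38;2;255;100;100m[48;2;255;100;100m [38;2;15;15;25m[48;2;255;100;100m🬎[38;2;15;15;25m[48;2;255;100;100m🬀[38;2;21;21;33m[48;2;255;100;100m🬊[38;2;15;15;25m[48;2;15;15;25m [38;2;15;15;25m[48;2;35;35;50m▌[38;2;15;15;25m[48;2;15;15;25m [38;2;15;15;25m[48;2;15;15;25m [0m
[38;2;35;35;50m[48;2;15;15;25m🬂[38;2;255;100;100m[48;2;19;19;30m🬁[38;2;255;100;100m[48;2;35;35;50m🬬[38;2;255;100;100m[48;2;15;15;25m🬬[38;2;255;100;100m[48;2;255;100;100m [38;2;255;100;100m[48;2;15;15;25m🬆[38;2;255;100;100m[48;2;15;15;25m🬊[38;2;255;100;100m[48;2;27;27;40m🬀[38;2;35;35;50m[48;2;15;15;25m🬂[38;2;35;35;50m[48;2;15;15;25m🬨[38;2;35;35;50m[48;2;15;15;25m🬂[38;2;35;35;50m[48;2;15;15;25m🬂[0m
[38;2;15;15;25m[48;2;35;35;50m🬰[38;2;15;15;25m[48;2;35;35;50m🬰[38;2;35;35;50m[48;2;15;15;25m🬛[38;2;15;15;25m[48;2;35;35;50m🬰[38;2;255;100;100m[48;2;31;31;45m🬀[38;2;15;15;25m[48;2;35;35;50m🬰[38;2;15;15;25m[48;2;35;35;50m🬰[38;2;35;35;50m[48;2;15;15;25m🬛[38;2;15;15;25m[48;2;35;35;50m🬰[38;2;15;15;25m[48;2;35;35;50m🬐[38;2;15;15;25m[48;2;35;35;50m🬰[38;2;15;15;25m[48;2;35;35;50m🬰[0m
[38;2;15;15;25m[48;2;15;15;25m [38;2;15;15;25m[48;2;15;15;25m [38;2;35;35;50m[48;2;15;15;25m▌[38;2;15;15;25m[48;2;15;15;25m [38;2;15;15;25m[48;2;35;35;50m▌[38;2;15;15;25m[48;2;15;15;25m [38;2;15;15;25m[48;2;15;15;25m [38;2;35;35;50m[48;2;15;15;25m▌[38;2;15;15;25m[48;2;15;15;25m [38;2;15;15;25m[48;2;35;35;50m▌[38;2;15;15;25m[48;2;15;15;25m [38;2;15;15;25m[48;2;15;15;25m [0m
</frame>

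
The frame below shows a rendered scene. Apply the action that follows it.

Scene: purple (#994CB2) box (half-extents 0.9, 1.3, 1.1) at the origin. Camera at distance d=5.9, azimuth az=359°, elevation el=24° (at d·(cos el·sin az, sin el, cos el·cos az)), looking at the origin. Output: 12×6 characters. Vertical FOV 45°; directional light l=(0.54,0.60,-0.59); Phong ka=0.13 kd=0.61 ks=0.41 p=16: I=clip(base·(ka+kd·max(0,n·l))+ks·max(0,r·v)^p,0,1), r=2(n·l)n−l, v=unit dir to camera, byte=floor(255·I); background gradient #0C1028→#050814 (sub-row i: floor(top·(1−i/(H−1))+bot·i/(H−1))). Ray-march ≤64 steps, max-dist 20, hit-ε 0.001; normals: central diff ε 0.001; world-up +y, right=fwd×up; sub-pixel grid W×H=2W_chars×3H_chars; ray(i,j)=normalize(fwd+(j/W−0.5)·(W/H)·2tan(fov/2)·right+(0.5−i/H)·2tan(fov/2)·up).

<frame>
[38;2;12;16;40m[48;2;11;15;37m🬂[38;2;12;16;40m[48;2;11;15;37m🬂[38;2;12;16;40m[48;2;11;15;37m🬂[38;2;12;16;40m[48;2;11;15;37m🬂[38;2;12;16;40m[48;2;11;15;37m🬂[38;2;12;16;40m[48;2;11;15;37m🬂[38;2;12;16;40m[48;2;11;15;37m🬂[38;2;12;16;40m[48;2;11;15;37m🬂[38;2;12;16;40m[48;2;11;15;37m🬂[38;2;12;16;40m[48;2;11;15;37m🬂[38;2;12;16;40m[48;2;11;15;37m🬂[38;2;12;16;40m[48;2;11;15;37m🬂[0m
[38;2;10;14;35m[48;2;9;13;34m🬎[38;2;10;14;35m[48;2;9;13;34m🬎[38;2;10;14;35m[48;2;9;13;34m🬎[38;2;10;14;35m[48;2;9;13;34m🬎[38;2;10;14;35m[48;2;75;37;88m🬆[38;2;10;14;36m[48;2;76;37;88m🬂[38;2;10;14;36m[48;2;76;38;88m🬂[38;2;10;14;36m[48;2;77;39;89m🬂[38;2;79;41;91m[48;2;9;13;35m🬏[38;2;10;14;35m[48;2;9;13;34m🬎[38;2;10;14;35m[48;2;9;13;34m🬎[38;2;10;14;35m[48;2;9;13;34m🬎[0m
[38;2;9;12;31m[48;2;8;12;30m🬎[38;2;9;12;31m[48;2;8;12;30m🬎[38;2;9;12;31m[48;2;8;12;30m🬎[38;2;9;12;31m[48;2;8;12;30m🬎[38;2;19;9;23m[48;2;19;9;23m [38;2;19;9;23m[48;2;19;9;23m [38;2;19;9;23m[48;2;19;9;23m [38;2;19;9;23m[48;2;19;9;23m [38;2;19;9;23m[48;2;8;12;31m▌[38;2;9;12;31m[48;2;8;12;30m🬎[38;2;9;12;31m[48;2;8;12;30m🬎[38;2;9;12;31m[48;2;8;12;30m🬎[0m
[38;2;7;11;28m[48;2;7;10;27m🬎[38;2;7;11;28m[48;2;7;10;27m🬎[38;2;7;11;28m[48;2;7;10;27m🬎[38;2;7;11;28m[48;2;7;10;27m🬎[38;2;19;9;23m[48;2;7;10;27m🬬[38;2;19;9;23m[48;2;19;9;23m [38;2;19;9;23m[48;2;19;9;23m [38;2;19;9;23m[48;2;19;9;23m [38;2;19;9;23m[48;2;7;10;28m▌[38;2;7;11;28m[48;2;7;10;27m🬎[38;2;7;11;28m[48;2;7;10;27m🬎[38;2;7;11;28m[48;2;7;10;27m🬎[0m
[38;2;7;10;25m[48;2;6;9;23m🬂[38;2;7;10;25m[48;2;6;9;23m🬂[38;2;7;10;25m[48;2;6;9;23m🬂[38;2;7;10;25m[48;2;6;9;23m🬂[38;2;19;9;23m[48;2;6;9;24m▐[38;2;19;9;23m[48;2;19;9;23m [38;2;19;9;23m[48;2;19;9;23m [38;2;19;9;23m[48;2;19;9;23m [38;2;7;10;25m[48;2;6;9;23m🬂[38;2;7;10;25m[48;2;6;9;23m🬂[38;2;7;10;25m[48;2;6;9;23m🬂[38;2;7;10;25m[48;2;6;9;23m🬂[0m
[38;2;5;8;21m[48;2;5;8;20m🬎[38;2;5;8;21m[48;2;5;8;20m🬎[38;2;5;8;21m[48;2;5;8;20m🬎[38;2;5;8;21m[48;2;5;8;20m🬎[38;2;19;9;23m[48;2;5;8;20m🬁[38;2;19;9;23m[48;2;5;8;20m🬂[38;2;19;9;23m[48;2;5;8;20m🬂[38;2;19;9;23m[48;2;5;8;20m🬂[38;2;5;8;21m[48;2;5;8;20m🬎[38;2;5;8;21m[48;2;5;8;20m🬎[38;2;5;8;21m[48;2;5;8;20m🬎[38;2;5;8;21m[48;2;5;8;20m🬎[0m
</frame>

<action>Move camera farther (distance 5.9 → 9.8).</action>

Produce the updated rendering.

<frame>
[38;2;12;16;40m[48;2;11;15;37m🬂[38;2;12;16;40m[48;2;11;15;37m🬂[38;2;12;16;40m[48;2;11;15;37m🬂[38;2;12;16;40m[48;2;11;15;37m🬂[38;2;12;16;40m[48;2;11;15;37m🬂[38;2;12;16;40m[48;2;11;15;37m🬂[38;2;12;16;40m[48;2;11;15;37m🬂[38;2;12;16;40m[48;2;11;15;37m🬂[38;2;12;16;40m[48;2;11;15;37m🬂[38;2;12;16;40m[48;2;11;15;37m🬂[38;2;12;16;40m[48;2;11;15;37m🬂[38;2;12;16;40m[48;2;11;15;37m🬂[0m
[38;2;10;14;35m[48;2;9;13;34m🬎[38;2;10;14;35m[48;2;9;13;34m🬎[38;2;10;14;35m[48;2;9;13;34m🬎[38;2;10;14;35m[48;2;9;13;34m🬎[38;2;10;14;35m[48;2;9;13;34m🬎[38;2;10;14;35m[48;2;9;13;34m🬎[38;2;10;14;35m[48;2;9;13;34m🬎[38;2;10;14;35m[48;2;9;13;34m🬎[38;2;10;14;35m[48;2;9;13;34m🬎[38;2;10;14;35m[48;2;9;13;34m🬎[38;2;10;14;35m[48;2;9;13;34m🬎[38;2;10;14;35m[48;2;9;13;34m🬎[0m
[38;2;9;12;31m[48;2;8;12;30m🬎[38;2;9;12;31m[48;2;8;12;30m🬎[38;2;9;12;31m[48;2;8;12;30m🬎[38;2;9;12;31m[48;2;8;12;30m🬎[38;2;9;12;31m[48;2;8;12;30m🬎[38;2;76;37;88m[48;2;19;9;23m🬎[38;2;77;38;89m[48;2;19;9;23m🬎[38;2;78;39;90m[48;2;11;11;29m🬄[38;2;9;12;31m[48;2;8;12;30m🬎[38;2;9;12;31m[48;2;8;12;30m🬎[38;2;9;12;31m[48;2;8;12;30m🬎[38;2;9;12;31m[48;2;8;12;30m🬎[0m
[38;2;7;11;28m[48;2;7;10;27m🬎[38;2;7;11;28m[48;2;7;10;27m🬎[38;2;7;11;28m[48;2;7;10;27m🬎[38;2;7;11;28m[48;2;7;10;27m🬎[38;2;7;11;28m[48;2;7;10;27m🬎[38;2;19;9;23m[48;2;19;9;23m [38;2;19;9;23m[48;2;19;9;23m [38;2;19;9;23m[48;2;7;10;28m▌[38;2;7;11;28m[48;2;7;10;27m🬎[38;2;7;11;28m[48;2;7;10;27m🬎[38;2;7;11;28m[48;2;7;10;27m🬎[38;2;7;11;28m[48;2;7;10;27m🬎[0m
[38;2;7;10;25m[48;2;6;9;23m🬂[38;2;7;10;25m[48;2;6;9;23m🬂[38;2;7;10;25m[48;2;6;9;23m🬂[38;2;7;10;25m[48;2;6;9;23m🬂[38;2;7;10;25m[48;2;6;9;23m🬂[38;2;19;9;23m[48;2;6;9;23m🬂[38;2;19;9;23m[48;2;6;9;23m🬂[38;2;19;9;23m[48;2;6;9;23m🬀[38;2;7;10;25m[48;2;6;9;23m🬂[38;2;7;10;25m[48;2;6;9;23m🬂[38;2;7;10;25m[48;2;6;9;23m🬂[38;2;7;10;25m[48;2;6;9;23m🬂[0m
[38;2;5;8;21m[48;2;5;8;20m🬎[38;2;5;8;21m[48;2;5;8;20m🬎[38;2;5;8;21m[48;2;5;8;20m🬎[38;2;5;8;21m[48;2;5;8;20m🬎[38;2;5;8;21m[48;2;5;8;20m🬎[38;2;5;8;21m[48;2;5;8;20m🬎[38;2;5;8;21m[48;2;5;8;20m🬎[38;2;5;8;21m[48;2;5;8;20m🬎[38;2;5;8;21m[48;2;5;8;20m🬎[38;2;5;8;21m[48;2;5;8;20m🬎[38;2;5;8;21m[48;2;5;8;20m🬎[38;2;5;8;21m[48;2;5;8;20m🬎[0m
</frame>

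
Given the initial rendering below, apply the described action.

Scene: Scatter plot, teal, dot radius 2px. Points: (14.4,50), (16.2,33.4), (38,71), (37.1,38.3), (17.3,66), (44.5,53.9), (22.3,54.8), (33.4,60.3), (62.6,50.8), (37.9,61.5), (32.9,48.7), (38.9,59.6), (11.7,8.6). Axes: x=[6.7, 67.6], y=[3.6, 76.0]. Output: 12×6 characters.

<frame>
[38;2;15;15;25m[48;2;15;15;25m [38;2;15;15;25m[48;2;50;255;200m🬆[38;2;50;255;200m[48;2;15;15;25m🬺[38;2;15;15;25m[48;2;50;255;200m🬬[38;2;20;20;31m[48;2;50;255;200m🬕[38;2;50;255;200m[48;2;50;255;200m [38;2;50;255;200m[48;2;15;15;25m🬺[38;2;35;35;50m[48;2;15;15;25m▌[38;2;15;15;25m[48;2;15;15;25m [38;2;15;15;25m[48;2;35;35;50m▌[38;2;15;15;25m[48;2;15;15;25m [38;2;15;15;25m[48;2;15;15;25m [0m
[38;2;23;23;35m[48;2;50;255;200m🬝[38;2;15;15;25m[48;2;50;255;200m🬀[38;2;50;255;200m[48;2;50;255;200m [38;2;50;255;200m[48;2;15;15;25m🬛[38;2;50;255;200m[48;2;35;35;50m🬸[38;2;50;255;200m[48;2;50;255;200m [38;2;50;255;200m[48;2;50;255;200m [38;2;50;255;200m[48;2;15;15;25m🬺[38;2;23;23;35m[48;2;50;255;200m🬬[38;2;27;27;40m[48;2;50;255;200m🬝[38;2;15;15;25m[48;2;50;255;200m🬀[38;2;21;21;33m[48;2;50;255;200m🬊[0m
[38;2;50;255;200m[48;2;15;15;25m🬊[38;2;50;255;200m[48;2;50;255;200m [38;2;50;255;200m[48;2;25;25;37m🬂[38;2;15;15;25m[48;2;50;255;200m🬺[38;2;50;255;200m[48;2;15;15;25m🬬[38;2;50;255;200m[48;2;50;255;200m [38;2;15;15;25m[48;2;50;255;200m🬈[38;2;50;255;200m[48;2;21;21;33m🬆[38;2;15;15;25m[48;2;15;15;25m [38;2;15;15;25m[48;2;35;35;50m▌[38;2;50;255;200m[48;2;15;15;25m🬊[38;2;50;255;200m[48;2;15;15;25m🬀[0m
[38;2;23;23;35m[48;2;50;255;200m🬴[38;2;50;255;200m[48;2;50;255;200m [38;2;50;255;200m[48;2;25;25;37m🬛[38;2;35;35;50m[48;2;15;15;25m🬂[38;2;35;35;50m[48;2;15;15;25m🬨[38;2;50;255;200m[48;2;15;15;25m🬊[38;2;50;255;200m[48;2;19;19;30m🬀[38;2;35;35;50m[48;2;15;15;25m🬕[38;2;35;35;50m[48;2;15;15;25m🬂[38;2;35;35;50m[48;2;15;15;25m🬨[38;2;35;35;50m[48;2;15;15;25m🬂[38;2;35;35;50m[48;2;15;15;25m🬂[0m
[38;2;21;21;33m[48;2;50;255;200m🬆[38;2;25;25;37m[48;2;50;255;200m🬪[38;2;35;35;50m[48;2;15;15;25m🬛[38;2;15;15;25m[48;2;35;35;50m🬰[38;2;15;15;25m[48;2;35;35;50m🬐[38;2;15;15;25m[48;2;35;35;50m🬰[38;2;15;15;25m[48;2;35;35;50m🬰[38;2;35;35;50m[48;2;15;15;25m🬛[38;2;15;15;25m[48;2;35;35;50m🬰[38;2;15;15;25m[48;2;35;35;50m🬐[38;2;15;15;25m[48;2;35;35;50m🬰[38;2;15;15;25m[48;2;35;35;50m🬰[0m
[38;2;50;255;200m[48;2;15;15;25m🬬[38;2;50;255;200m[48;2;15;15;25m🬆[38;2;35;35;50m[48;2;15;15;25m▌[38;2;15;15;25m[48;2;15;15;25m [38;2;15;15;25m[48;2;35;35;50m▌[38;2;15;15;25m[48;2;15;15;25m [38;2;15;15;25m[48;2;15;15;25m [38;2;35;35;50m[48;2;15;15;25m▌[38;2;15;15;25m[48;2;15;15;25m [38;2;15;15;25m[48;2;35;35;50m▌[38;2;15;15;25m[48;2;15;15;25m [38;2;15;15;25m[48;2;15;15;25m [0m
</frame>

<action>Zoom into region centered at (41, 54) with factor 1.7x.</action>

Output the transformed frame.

<frame>
[38;2;15;15;25m[48;2;15;15;25m [38;2;15;15;25m[48;2;15;15;25m [38;2;35;35;50m[48;2;15;15;25m▌[38;2;15;15;25m[48;2;50;255;200m🬴[38;2;50;255;200m[48;2;50;255;200m [38;2;50;255;200m[48;2;15;15;25m🬛[38;2;15;15;25m[48;2;15;15;25m [38;2;35;35;50m[48;2;15;15;25m▌[38;2;15;15;25m[48;2;15;15;25m [38;2;15;15;25m[48;2;35;35;50m▌[38;2;15;15;25m[48;2;15;15;25m [38;2;15;15;25m[48;2;15;15;25m [0m
[38;2;15;15;25m[48;2;35;35;50m🬰[38;2;15;15;25m[48;2;35;35;50m🬰[38;2;28;28;41m[48;2;50;255;200m🬆[38;2;50;255;200m[48;2;15;15;25m🬺[38;2;15;15;25m[48;2;50;255;200m🬀[38;2;21;21;33m[48;2;50;255;200m🬊[38;2;15;15;25m[48;2;35;35;50m🬰[38;2;35;35;50m[48;2;15;15;25m🬛[38;2;15;15;25m[48;2;35;35;50m🬰[38;2;15;15;25m[48;2;35;35;50m🬐[38;2;15;15;25m[48;2;35;35;50m🬰[38;2;15;15;25m[48;2;35;35;50m🬰[0m
[38;2;50;255;200m[48;2;15;15;25m🬺[38;2;15;15;25m[48;2;50;255;200m🬬[38;2;50;255;200m[48;2;27;27;40m🬁[38;2;50;255;200m[48;2;15;15;25m🬕[38;2;50;255;200m[48;2;21;21;33m🬊[38;2;50;255;200m[48;2;50;255;200m [38;2;50;255;200m[48;2;50;255;200m [38;2;21;21;33m[48;2;50;255;200m🬊[38;2;15;15;25m[48;2;15;15;25m [38;2;15;15;25m[48;2;35;35;50m▌[38;2;15;15;25m[48;2;15;15;25m [38;2;15;15;25m[48;2;15;15;25m [0m
[38;2;50;255;200m[48;2;15;15;25m🬆[38;2;35;35;50m[48;2;15;15;25m🬂[38;2;35;35;50m[48;2;50;255;200m🬐[38;2;50;255;200m[48;2;50;255;200m [38;2;50;255;200m[48;2;31;31;45m🬃[38;2;35;35;50m[48;2;15;15;25m🬂[38;2;50;255;200m[48;2;15;15;25m🬊[38;2;50;255;200m[48;2;27;27;40m🬀[38;2;35;35;50m[48;2;15;15;25m🬂[38;2;35;35;50m[48;2;15;15;25m🬨[38;2;35;35;50m[48;2;15;15;25m🬂[38;2;35;35;50m[48;2;15;15;25m🬂[0m
[38;2;15;15;25m[48;2;35;35;50m🬰[38;2;15;15;25m[48;2;35;35;50m🬰[38;2;35;35;50m[48;2;15;15;25m🬛[38;2;50;255;200m[48;2;25;25;37m🬶[38;2;50;255;200m[48;2;35;35;50m🬺[38;2;23;23;35m[48;2;50;255;200m🬬[38;2;15;15;25m[48;2;35;35;50m🬰[38;2;35;35;50m[48;2;15;15;25m🬛[38;2;15;15;25m[48;2;35;35;50m🬰[38;2;15;15;25m[48;2;35;35;50m🬐[38;2;15;15;25m[48;2;35;35;50m🬰[38;2;15;15;25m[48;2;35;35;50m🬰[0m
[38;2;15;15;25m[48;2;15;15;25m [38;2;15;15;25m[48;2;15;15;25m [38;2;35;35;50m[48;2;15;15;25m▌[38;2;15;15;25m[48;2;50;255;200m🬺[38;2;50;255;200m[48;2;28;28;41m🬆[38;2;15;15;25m[48;2;15;15;25m [38;2;15;15;25m[48;2;15;15;25m [38;2;35;35;50m[48;2;15;15;25m▌[38;2;15;15;25m[48;2;15;15;25m [38;2;15;15;25m[48;2;35;35;50m▌[38;2;15;15;25m[48;2;15;15;25m [38;2;15;15;25m[48;2;15;15;25m [0m
</frame>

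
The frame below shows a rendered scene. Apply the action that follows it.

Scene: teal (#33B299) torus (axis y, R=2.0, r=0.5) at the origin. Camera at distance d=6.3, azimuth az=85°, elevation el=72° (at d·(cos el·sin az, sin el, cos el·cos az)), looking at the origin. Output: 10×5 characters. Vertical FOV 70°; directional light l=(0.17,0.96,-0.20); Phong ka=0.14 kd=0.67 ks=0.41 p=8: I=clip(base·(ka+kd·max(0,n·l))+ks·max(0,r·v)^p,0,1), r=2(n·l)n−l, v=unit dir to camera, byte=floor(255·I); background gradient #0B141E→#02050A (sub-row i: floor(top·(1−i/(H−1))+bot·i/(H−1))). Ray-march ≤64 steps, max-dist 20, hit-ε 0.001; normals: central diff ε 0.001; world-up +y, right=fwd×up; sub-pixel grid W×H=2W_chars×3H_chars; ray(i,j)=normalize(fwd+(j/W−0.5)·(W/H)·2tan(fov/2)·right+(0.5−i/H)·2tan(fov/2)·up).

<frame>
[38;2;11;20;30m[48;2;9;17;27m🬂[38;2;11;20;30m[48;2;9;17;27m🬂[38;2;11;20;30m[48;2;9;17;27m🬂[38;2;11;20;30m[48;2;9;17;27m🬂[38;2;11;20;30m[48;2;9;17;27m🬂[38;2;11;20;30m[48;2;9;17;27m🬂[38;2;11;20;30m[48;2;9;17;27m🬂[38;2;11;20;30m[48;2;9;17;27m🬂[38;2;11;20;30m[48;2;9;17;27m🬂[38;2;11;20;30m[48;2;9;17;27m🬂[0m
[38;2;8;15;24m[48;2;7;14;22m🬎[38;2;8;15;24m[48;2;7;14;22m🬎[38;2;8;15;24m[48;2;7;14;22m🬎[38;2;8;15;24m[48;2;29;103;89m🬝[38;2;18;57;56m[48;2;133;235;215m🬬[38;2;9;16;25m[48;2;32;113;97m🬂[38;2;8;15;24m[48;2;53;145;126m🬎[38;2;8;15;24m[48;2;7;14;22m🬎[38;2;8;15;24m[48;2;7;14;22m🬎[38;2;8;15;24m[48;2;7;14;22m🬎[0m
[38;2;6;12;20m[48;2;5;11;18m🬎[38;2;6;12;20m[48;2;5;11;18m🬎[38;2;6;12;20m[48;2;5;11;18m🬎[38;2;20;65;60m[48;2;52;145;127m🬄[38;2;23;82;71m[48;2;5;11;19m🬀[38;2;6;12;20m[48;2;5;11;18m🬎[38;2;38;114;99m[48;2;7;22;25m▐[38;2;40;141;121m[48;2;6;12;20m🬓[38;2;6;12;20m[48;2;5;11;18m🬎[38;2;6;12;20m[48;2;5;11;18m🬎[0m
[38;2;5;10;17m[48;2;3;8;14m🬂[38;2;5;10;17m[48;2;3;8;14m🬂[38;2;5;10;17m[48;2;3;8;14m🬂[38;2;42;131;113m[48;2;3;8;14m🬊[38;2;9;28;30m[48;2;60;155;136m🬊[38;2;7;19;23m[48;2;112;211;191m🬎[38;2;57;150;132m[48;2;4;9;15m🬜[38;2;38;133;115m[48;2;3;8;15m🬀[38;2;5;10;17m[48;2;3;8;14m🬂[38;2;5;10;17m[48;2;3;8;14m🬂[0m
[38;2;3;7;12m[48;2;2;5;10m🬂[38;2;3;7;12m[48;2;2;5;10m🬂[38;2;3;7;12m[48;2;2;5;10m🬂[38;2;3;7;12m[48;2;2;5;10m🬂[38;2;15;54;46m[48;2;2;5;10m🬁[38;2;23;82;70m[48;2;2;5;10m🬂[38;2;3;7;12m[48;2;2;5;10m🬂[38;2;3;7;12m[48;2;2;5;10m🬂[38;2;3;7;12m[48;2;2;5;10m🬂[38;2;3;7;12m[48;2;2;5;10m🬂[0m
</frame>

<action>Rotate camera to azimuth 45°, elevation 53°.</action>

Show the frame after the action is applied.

<frame>
[38;2;11;20;30m[48;2;9;17;27m🬂[38;2;11;20;30m[48;2;9;17;27m🬂[38;2;11;20;30m[48;2;9;17;27m🬂[38;2;11;20;30m[48;2;9;17;27m🬂[38;2;11;20;30m[48;2;9;17;27m🬂[38;2;11;20;30m[48;2;9;17;27m🬂[38;2;11;20;30m[48;2;9;17;27m🬂[38;2;11;20;30m[48;2;9;17;27m🬂[38;2;11;20;30m[48;2;9;17;27m🬂[38;2;11;20;30m[48;2;9;17;27m🬂[0m
[38;2;8;15;24m[48;2;7;14;22m🬎[38;2;8;15;24m[48;2;7;14;22m🬎[38;2;8;15;24m[48;2;7;14;22m🬎[38;2;8;15;24m[48;2;7;14;22m🬎[38;2;14;39;42m[48;2;130;226;207m🬝[38;2;8;15;24m[48;2;84;171;155m🬎[38;2;40;141;121m[48;2;8;15;24m🬏[38;2;8;15;24m[48;2;7;14;22m🬎[38;2;8;15;24m[48;2;7;14;22m🬎[38;2;8;15;24m[48;2;7;14;22m🬎[0m
[38;2;6;12;20m[48;2;5;11;18m🬎[38;2;6;12;20m[48;2;5;11;18m🬎[38;2;6;12;20m[48;2;5;11;18m🬎[38;2;7;13;21m[48;2;39;131;113m🬀[38;2;30;105;90m[48;2;5;14;19m🬀[38;2;7;24;21m[48;2;5;11;19m🬁[38;2;36;113;98m[48;2;9;28;30m▐[38;2;42;144;124m[48;2;6;12;20m🬓[38;2;6;12;20m[48;2;5;11;18m🬎[38;2;6;12;20m[48;2;5;11;18m🬎[0m
[38;2;5;10;17m[48;2;3;8;14m🬂[38;2;5;10;17m[48;2;3;8;14m🬂[38;2;5;10;17m[48;2;3;8;14m🬂[38;2;36;121;104m[48;2;3;8;14m🬊[38;2;5;10;17m[48;2;40;128;110m🬂[38;2;5;10;17m[48;2;42;133;114m🬂[38;2;57;150;131m[48;2;4;9;15m🬜[38;2;37;130;112m[48;2;3;8;15m🬀[38;2;5;10;17m[48;2;3;8;14m🬂[38;2;5;10;17m[48;2;3;8;14m🬂[0m
[38;2;3;7;12m[48;2;2;5;10m🬂[38;2;3;7;12m[48;2;2;5;10m🬂[38;2;3;7;12m[48;2;2;5;10m🬂[38;2;3;7;12m[48;2;2;5;10m🬂[38;2;3;7;12m[48;2;2;5;10m🬂[38;2;3;7;12m[48;2;2;5;10m🬂[38;2;3;7;12m[48;2;2;5;10m🬂[38;2;3;7;12m[48;2;2;5;10m🬂[38;2;3;7;12m[48;2;2;5;10m🬂[38;2;3;7;12m[48;2;2;5;10m🬂[0m
</frame>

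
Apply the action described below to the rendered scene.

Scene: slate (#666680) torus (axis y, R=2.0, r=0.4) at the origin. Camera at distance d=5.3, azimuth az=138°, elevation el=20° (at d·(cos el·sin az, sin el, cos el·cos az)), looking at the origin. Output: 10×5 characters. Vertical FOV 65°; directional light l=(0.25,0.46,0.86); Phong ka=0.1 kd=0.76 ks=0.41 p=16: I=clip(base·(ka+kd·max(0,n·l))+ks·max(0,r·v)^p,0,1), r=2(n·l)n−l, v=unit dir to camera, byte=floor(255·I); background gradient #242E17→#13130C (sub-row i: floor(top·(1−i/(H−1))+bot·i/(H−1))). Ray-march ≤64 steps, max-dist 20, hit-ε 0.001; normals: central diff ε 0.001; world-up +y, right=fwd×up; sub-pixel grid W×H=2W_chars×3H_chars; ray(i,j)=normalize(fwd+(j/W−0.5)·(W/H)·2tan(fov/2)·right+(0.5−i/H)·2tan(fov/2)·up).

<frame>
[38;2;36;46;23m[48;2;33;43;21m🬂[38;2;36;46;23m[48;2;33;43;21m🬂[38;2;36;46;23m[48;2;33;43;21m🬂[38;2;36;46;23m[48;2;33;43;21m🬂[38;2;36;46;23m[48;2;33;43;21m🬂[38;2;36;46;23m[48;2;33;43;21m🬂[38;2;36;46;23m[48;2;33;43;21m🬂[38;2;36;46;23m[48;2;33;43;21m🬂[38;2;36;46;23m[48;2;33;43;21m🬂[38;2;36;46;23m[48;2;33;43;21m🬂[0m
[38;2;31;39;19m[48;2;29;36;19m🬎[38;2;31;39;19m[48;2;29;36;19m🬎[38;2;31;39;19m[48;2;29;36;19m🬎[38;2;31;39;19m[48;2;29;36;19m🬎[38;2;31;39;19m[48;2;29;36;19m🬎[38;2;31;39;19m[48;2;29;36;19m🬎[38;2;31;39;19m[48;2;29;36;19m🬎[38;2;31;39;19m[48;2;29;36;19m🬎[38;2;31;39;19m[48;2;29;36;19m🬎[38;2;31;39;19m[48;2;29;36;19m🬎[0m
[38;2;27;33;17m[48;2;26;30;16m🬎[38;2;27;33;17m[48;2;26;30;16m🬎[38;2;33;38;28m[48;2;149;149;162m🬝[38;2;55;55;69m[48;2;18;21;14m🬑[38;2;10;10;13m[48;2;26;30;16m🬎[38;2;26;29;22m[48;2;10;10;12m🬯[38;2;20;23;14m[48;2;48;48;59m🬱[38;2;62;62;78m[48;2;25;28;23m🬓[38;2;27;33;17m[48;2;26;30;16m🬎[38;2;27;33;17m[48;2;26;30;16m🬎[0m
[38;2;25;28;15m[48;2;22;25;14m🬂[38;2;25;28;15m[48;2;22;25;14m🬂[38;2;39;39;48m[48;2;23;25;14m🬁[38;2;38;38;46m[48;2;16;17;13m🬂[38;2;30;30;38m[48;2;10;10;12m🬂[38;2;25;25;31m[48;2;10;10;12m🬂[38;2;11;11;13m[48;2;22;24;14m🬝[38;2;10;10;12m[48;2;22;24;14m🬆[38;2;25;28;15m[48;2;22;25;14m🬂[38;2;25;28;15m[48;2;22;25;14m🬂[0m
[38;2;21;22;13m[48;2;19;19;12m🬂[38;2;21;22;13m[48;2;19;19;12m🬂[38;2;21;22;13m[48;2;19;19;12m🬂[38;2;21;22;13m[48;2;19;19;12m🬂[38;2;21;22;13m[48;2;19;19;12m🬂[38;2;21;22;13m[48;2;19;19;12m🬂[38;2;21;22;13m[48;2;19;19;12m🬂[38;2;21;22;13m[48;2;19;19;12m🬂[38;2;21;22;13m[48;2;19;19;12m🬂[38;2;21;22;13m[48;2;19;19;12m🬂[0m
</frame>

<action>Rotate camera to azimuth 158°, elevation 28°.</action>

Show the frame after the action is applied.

<frame>
[38;2;36;46;23m[48;2;33;43;21m🬂[38;2;36;46;23m[48;2;33;43;21m🬂[38;2;36;46;23m[48;2;33;43;21m🬂[38;2;36;46;23m[48;2;33;43;21m🬂[38;2;36;46;23m[48;2;33;43;21m🬂[38;2;36;46;23m[48;2;33;43;21m🬂[38;2;36;46;23m[48;2;33;43;21m🬂[38;2;36;46;23m[48;2;33;43;21m🬂[38;2;36;46;23m[48;2;33;43;21m🬂[38;2;36;46;23m[48;2;33;43;21m🬂[0m
[38;2;31;39;19m[48;2;29;36;19m🬎[38;2;31;39;19m[48;2;29;36;19m🬎[38;2;31;39;19m[48;2;29;36;19m🬎[38;2;31;39;19m[48;2;29;36;19m🬎[38;2;31;39;19m[48;2;29;36;19m🬎[38;2;31;39;19m[48;2;29;36;19m🬎[38;2;31;39;19m[48;2;29;36;19m🬎[38;2;31;39;19m[48;2;29;36;19m🬎[38;2;31;39;19m[48;2;29;36;19m🬎[38;2;31;39;19m[48;2;29;36;19m🬎[0m
[38;2;27;33;17m[48;2;26;30;16m🬎[38;2;27;33;17m[48;2;26;30;16m🬎[38;2;27;32;17m[48;2;145;145;157m🬕[38;2;14;15;13m[48;2;31;34;31m🬫[38;2;10;10;12m[48;2;26;31;16m🬂[38;2;10;10;12m[48;2;26;31;16m🬂[38;2;24;27;21m[48;2;68;68;80m🬺[38;2;30;33;29m[48;2;97;97;116m🬨[38;2;27;33;17m[48;2;26;30;16m🬎[38;2;27;33;17m[48;2;26;30;16m🬎[0m
[38;2;25;28;15m[48;2;22;25;14m🬂[38;2;25;28;15m[48;2;22;25;14m🬂[38;2;37;37;46m[48;2;20;22;14m🬁[38;2;84;84;95m[48;2;11;11;14m🬂[38;2;23;24;20m[48;2;10;10;12m🬎[38;2;22;24;19m[48;2;10;10;12m🬎[38;2;54;54;68m[48;2;13;13;12m🬁[38;2;26;26;33m[48;2;12;12;12m🬀[38;2;25;28;15m[48;2;22;25;14m🬂[38;2;25;28;15m[48;2;22;25;14m🬂[0m
[38;2;21;22;13m[48;2;19;19;12m🬂[38;2;21;22;13m[48;2;19;19;12m🬂[38;2;21;22;13m[48;2;19;19;12m🬂[38;2;21;22;13m[48;2;19;19;12m🬂[38;2;19;20;12m[48;2;10;10;12m🬺[38;2;10;10;12m[48;2;19;19;12m🬂[38;2;21;22;13m[48;2;19;19;12m🬂[38;2;21;22;13m[48;2;19;19;12m🬂[38;2;21;22;13m[48;2;19;19;12m🬂[38;2;21;22;13m[48;2;19;19;12m🬂[0m
</frame>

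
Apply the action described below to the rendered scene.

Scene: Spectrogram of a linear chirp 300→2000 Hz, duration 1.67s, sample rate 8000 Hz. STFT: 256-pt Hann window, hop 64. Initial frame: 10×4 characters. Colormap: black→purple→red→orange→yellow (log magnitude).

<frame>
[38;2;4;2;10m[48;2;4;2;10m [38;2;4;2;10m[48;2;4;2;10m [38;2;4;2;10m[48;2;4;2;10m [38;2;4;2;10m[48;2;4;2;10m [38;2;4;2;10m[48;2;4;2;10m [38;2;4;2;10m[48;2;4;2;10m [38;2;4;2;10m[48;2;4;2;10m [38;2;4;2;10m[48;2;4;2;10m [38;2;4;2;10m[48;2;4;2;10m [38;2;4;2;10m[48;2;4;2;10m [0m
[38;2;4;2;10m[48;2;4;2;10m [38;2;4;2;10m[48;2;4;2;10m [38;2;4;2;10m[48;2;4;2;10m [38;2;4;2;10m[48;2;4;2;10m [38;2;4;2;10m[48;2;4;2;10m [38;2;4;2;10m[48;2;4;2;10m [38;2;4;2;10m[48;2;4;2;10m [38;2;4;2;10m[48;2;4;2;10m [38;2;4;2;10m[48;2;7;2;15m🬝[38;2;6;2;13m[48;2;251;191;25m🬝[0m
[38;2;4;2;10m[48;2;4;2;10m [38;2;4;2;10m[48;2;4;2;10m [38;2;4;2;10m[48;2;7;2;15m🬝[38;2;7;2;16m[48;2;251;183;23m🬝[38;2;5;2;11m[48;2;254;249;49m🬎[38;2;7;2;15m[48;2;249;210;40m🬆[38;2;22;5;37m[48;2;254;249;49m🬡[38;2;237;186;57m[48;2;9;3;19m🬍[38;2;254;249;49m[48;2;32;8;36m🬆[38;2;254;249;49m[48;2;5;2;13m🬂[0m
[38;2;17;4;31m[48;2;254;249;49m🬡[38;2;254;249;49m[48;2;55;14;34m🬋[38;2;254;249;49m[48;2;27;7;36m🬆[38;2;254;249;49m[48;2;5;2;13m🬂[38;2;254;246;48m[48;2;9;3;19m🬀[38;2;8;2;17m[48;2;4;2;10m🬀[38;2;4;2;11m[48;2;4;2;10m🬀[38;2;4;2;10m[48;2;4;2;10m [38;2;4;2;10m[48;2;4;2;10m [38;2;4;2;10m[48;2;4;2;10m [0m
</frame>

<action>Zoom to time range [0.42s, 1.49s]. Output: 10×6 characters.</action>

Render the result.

<frame>
[38;2;4;2;10m[48;2;4;2;10m [38;2;4;2;10m[48;2;4;2;10m [38;2;4;2;10m[48;2;4;2;10m [38;2;4;2;10m[48;2;4;2;10m [38;2;4;2;10m[48;2;4;2;10m [38;2;4;2;10m[48;2;4;2;10m [38;2;4;2;10m[48;2;4;2;10m [38;2;4;2;10m[48;2;4;2;10m [38;2;4;2;10m[48;2;4;2;10m [38;2;4;2;10m[48;2;4;2;10m [0m
[38;2;4;2;10m[48;2;4;2;10m [38;2;4;2;10m[48;2;4;2;10m [38;2;4;2;10m[48;2;4;2;10m [38;2;4;2;10m[48;2;4;2;10m [38;2;4;2;10m[48;2;4;2;10m [38;2;4;2;10m[48;2;4;2;10m [38;2;4;2;10m[48;2;4;2;10m [38;2;4;2;10m[48;2;4;2;10m [38;2;4;2;10m[48;2;4;2;10m [38;2;4;2;10m[48;2;4;2;10m [0m
[38;2;4;2;10m[48;2;4;2;10m [38;2;4;2;10m[48;2;4;2;10m [38;2;4;2;10m[48;2;4;2;10m [38;2;4;2;10m[48;2;4;2;10m [38;2;4;2;10m[48;2;4;2;10m [38;2;4;2;10m[48;2;4;2;10m [38;2;4;2;10m[48;2;4;2;10m [38;2;4;2;10m[48;2;4;2;10m [38;2;4;2;10m[48;2;4;2;11m🬝[38;2;4;2;10m[48;2;5;2;12m🬎[0m
[38;2;4;2;10m[48;2;4;2;10m [38;2;4;2;10m[48;2;4;2;10m [38;2;4;2;10m[48;2;5;2;11m🬝[38;2;4;2;10m[48;2;7;2;15m🬝[38;2;6;2;13m[48;2;36;8;63m🬝[38;2;5;2;11m[48;2;252;202;30m🬎[38;2;10;3;21m[48;2;254;249;49m🬎[38;2;6;2;13m[48;2;248;214;46m🬂[38;2;20;5;37m[48;2;238;188;56m🬡[38;2;241;201;55m[48;2;8;2;17m🬎[0m
[38;2;26;6;34m[48;2;254;249;49m🬎[38;2;6;2;14m[48;2;253;236;44m🬂[38;2;40;9;57m[48;2;254;249;49m🬰[38;2;253;237;44m[48;2;7;2;15m🬎[38;2;254;249;49m[48;2;30;8;33m🬂[38;2;254;249;49m[48;2;5;2;13m🬂[38;2;141;36;83m[48;2;8;2;17m🬀[38;2;9;3;19m[48;2;4;2;10m🬀[38;2;5;2;12m[48;2;4;2;10m🬀[38;2;4;2;10m[48;2;4;2;10m [0m
[38;2;34;8;61m[48;2;6;2;13m🬀[38;2;7;2;15m[48;2;4;2;10m🬀[38;2;5;2;11m[48;2;4;2;10m🬀[38;2;4;2;10m[48;2;4;2;10m [38;2;4;2;10m[48;2;4;2;10m [38;2;4;2;10m[48;2;4;2;10m [38;2;4;2;10m[48;2;4;2;10m [38;2;4;2;10m[48;2;4;2;10m [38;2;4;2;10m[48;2;4;2;10m [38;2;4;2;10m[48;2;4;2;10m [0m
</frame>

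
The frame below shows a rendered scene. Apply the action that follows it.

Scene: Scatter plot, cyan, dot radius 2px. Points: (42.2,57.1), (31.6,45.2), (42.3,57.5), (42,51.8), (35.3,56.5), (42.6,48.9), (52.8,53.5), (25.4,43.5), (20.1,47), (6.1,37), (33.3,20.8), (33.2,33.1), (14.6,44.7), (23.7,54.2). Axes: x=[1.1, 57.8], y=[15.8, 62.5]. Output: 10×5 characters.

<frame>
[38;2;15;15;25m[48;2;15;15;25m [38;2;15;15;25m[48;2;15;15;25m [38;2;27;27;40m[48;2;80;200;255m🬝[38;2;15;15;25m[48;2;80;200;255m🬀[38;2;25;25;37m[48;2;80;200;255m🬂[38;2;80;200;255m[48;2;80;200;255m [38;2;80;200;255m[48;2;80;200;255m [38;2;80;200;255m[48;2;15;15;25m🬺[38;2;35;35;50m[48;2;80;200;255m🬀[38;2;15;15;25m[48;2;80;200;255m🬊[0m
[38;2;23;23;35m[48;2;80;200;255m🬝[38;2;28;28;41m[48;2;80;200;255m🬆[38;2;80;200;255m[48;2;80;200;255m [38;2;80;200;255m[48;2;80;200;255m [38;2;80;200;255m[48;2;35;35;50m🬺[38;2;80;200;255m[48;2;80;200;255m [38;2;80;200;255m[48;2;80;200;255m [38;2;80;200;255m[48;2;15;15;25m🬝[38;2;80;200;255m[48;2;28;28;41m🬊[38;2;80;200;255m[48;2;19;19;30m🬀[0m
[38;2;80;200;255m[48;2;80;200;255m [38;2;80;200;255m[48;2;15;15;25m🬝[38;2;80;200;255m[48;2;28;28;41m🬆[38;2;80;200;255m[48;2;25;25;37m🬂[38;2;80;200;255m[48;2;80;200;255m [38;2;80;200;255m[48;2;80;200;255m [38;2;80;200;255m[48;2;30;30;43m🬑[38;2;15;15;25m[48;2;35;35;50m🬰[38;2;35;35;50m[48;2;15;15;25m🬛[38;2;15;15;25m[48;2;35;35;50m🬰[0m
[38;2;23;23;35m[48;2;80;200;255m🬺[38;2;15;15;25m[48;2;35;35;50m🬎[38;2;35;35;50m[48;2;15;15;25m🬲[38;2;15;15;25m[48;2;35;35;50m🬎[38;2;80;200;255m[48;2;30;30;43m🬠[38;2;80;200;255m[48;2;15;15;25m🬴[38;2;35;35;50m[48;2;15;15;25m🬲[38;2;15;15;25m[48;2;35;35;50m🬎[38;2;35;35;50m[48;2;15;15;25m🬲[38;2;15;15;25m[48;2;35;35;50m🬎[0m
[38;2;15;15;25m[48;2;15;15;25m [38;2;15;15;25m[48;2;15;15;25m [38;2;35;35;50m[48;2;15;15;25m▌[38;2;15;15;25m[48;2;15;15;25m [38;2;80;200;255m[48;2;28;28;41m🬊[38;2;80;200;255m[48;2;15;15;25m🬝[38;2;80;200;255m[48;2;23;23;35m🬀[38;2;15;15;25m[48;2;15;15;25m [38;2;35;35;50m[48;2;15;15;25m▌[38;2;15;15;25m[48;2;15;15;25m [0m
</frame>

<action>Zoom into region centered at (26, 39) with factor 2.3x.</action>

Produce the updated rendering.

<frame>
[38;2;15;15;25m[48;2;80;200;255m🬊[38;2;15;15;25m[48;2;80;200;255m🬐[38;2;80;200;255m[48;2;80;200;255m [38;2;15;15;25m[48;2;80;200;255m🬸[38;2;28;28;41m[48;2;80;200;255m🬆[38;2;15;15;25m[48;2;80;200;255m🬎[38;2;35;35;50m[48;2;80;200;255m🬀[38;2;15;15;25m[48;2;80;200;255m🬊[38;2;35;35;50m[48;2;15;15;25m▌[38;2;15;15;25m[48;2;15;15;25m [0m
[38;2;80;200;255m[48;2;15;15;25m🬝[38;2;80;200;255m[48;2;19;19;30m🬀[38;2;80;200;255m[48;2;27;27;40m🬀[38;2;80;200;255m[48;2;19;19;30m🬁[38;2;80;200;255m[48;2;35;35;50m🬬[38;2;80;200;255m[48;2;15;15;25m🬆[38;2;80;200;255m[48;2;28;28;41m🬊[38;2;80;200;255m[48;2;19;19;30m🬀[38;2;35;35;50m[48;2;15;15;25m🬕[38;2;35;35;50m[48;2;15;15;25m🬂[0m
[38;2;15;15;25m[48;2;35;35;50m🬰[38;2;15;15;25m[48;2;35;35;50m🬰[38;2;35;35;50m[48;2;15;15;25m🬛[38;2;15;15;25m[48;2;35;35;50m🬰[38;2;35;35;50m[48;2;15;15;25m🬛[38;2;15;15;25m[48;2;35;35;50m🬰[38;2;35;35;50m[48;2;15;15;25m🬛[38;2;15;15;25m[48;2;35;35;50m🬰[38;2;35;35;50m[48;2;15;15;25m🬛[38;2;15;15;25m[48;2;35;35;50m🬰[0m
[38;2;15;15;25m[48;2;35;35;50m🬎[38;2;15;15;25m[48;2;35;35;50m🬎[38;2;35;35;50m[48;2;15;15;25m🬲[38;2;15;15;25m[48;2;35;35;50m🬎[38;2;35;35;50m[48;2;15;15;25m🬲[38;2;15;15;25m[48;2;35;35;50m🬎[38;2;27;27;40m[48;2;80;200;255m🬝[38;2;15;15;25m[48;2;80;200;255m🬀[38;2;21;21;33m[48;2;80;200;255m🬊[38;2;15;15;25m[48;2;35;35;50m🬎[0m
[38;2;15;15;25m[48;2;15;15;25m [38;2;15;15;25m[48;2;15;15;25m [38;2;35;35;50m[48;2;15;15;25m▌[38;2;15;15;25m[48;2;15;15;25m [38;2;35;35;50m[48;2;15;15;25m▌[38;2;15;15;25m[48;2;15;15;25m [38;2;35;35;50m[48;2;15;15;25m▌[38;2;80;200;255m[48;2;15;15;25m🬊[38;2;80;200;255m[48;2;23;23;35m🬀[38;2;15;15;25m[48;2;15;15;25m [0m
</frame>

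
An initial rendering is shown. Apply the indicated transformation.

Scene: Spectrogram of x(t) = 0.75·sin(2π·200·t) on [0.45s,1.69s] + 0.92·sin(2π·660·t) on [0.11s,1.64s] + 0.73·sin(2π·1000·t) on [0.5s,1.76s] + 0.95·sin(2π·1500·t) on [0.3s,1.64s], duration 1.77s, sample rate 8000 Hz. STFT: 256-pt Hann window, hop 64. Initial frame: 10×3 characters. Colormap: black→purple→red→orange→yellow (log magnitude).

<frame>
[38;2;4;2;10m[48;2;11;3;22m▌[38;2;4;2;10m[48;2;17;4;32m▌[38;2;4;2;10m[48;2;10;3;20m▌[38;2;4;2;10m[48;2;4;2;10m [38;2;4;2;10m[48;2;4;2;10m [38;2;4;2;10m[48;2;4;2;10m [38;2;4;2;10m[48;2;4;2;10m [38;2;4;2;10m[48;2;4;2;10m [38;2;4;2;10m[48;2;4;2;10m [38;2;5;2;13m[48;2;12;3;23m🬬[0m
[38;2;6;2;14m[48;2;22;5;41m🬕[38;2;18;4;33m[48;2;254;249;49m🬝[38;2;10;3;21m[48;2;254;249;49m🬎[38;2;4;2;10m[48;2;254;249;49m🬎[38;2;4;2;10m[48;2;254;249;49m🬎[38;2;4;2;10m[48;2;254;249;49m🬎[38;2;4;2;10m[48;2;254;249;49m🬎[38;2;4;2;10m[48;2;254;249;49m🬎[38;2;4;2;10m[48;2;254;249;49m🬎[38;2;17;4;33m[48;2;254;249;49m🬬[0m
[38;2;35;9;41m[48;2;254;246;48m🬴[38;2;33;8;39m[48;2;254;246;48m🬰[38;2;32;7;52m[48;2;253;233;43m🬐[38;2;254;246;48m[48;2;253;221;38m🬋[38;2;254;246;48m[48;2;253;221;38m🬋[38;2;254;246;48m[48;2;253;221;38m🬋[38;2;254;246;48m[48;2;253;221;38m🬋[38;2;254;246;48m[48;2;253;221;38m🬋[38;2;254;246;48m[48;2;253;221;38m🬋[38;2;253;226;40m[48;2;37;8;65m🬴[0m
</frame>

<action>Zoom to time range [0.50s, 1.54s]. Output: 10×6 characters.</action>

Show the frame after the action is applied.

<frame>
[38;2;4;2;10m[48;2;4;2;10m [38;2;4;2;10m[48;2;4;2;10m [38;2;4;2;10m[48;2;4;2;10m [38;2;4;2;10m[48;2;4;2;10m [38;2;4;2;10m[48;2;4;2;10m [38;2;4;2;10m[48;2;4;2;10m [38;2;4;2;10m[48;2;4;2;10m [38;2;4;2;10m[48;2;4;2;10m [38;2;4;2;10m[48;2;4;2;10m [38;2;4;2;10m[48;2;4;2;10m [0m
[38;2;4;2;10m[48;2;4;2;10m [38;2;4;2;10m[48;2;4;2;10m [38;2;4;2;10m[48;2;4;2;10m [38;2;4;2;10m[48;2;4;2;10m [38;2;4;2;10m[48;2;4;2;10m [38;2;4;2;10m[48;2;4;2;10m [38;2;4;2;10m[48;2;4;2;10m [38;2;4;2;10m[48;2;4;2;10m [38;2;4;2;10m[48;2;4;2;10m [38;2;4;2;10m[48;2;4;2;10m [0m
[38;2;4;2;10m[48;2;4;2;10m [38;2;4;2;10m[48;2;4;2;10m [38;2;4;2;10m[48;2;4;2;10m [38;2;4;2;10m[48;2;4;2;10m [38;2;4;2;10m[48;2;4;2;10m [38;2;4;2;10m[48;2;4;2;10m [38;2;4;2;10m[48;2;4;2;10m [38;2;4;2;10m[48;2;4;2;10m [38;2;4;2;10m[48;2;4;2;10m [38;2;4;2;10m[48;2;4;2;10m [0m
[38;2;5;2;13m[48;2;254;249;49m🬎[38;2;5;2;13m[48;2;254;249;49m🬎[38;2;5;2;13m[48;2;254;249;49m🬎[38;2;5;2;13m[48;2;254;249;49m🬎[38;2;5;2;13m[48;2;254;249;49m🬎[38;2;5;2;13m[48;2;254;249;49m🬎[38;2;5;2;13m[48;2;254;249;49m🬎[38;2;5;2;13m[48;2;254;249;49m🬎[38;2;5;2;13m[48;2;254;249;49m🬎[38;2;5;2;13m[48;2;254;249;49m🬎[0m
[38;2;4;2;11m[48;2;252;211;33m🬂[38;2;4;2;11m[48;2;252;211;33m🬂[38;2;4;2;11m[48;2;252;211;33m🬂[38;2;4;2;11m[48;2;252;211;33m🬂[38;2;4;2;11m[48;2;252;211;33m🬂[38;2;4;2;11m[48;2;252;211;33m🬂[38;2;4;2;11m[48;2;252;211;33m🬂[38;2;4;2;11m[48;2;252;211;33m🬂[38;2;4;2;11m[48;2;252;211;33m🬂[38;2;4;2;11m[48;2;252;211;33m🬂[0m
[38;2;253;232;42m[48;2;182;47;81m🬰[38;2;253;232;42m[48;2;182;47;81m🬰[38;2;253;232;42m[48;2;182;47;81m🬰[38;2;253;232;42m[48;2;182;47;81m🬰[38;2;253;232;42m[48;2;182;47;81m🬰[38;2;253;232;42m[48;2;182;47;81m🬰[38;2;253;232;42m[48;2;182;47;81m🬰[38;2;253;232;42m[48;2;182;47;81m🬰[38;2;253;232;42m[48;2;182;47;81m🬰[38;2;253;232;42m[48;2;182;47;81m🬰[0m
</frame>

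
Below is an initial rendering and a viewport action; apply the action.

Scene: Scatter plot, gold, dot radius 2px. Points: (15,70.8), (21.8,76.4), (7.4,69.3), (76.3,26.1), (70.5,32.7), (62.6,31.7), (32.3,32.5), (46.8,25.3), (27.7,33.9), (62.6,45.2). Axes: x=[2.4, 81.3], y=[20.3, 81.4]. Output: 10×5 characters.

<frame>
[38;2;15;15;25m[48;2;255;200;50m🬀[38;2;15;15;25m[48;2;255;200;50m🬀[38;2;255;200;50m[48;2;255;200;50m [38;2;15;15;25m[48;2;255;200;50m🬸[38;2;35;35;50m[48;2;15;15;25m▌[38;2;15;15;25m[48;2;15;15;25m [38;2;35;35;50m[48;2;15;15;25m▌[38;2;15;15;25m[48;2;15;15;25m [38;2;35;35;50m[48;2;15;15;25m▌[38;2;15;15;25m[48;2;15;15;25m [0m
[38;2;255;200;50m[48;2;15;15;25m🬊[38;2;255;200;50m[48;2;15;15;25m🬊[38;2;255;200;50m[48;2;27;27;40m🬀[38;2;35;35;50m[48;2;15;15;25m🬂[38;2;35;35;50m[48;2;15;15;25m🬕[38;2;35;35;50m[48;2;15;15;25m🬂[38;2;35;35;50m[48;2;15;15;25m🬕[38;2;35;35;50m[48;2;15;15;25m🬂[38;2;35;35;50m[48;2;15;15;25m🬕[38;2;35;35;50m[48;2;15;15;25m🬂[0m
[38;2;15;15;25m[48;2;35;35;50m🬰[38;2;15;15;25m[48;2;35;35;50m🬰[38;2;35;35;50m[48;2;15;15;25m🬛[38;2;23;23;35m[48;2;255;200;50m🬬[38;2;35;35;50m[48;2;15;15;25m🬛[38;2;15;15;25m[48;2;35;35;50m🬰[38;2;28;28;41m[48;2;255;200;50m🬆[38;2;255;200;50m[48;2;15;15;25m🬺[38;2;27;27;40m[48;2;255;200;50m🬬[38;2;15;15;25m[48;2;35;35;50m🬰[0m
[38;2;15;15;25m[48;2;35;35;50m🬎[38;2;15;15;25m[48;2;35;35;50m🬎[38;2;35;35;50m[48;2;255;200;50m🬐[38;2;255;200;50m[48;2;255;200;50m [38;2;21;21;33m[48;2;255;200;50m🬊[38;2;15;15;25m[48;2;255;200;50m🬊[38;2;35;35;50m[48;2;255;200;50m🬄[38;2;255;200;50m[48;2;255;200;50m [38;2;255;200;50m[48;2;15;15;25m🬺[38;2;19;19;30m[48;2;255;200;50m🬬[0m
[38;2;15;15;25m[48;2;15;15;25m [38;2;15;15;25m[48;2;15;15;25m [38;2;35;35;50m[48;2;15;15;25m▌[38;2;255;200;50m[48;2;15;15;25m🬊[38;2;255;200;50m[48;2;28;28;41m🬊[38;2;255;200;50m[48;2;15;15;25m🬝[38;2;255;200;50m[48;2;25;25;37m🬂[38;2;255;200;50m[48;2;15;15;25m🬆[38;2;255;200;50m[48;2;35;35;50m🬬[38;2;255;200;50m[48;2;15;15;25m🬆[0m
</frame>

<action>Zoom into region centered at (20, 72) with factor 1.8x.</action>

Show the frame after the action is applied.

<frame>
[38;2;15;15;25m[48;2;15;15;25m [38;2;15;15;25m[48;2;15;15;25m [38;2;35;35;50m[48;2;15;15;25m▌[38;2;15;15;25m[48;2;15;15;25m [38;2;35;35;50m[48;2;15;15;25m▌[38;2;15;15;25m[48;2;15;15;25m [38;2;35;35;50m[48;2;15;15;25m▌[38;2;15;15;25m[48;2;15;15;25m [38;2;35;35;50m[48;2;15;15;25m▌[38;2;15;15;25m[48;2;15;15;25m [0m
[38;2;35;35;50m[48;2;15;15;25m🬂[38;2;35;35;50m[48;2;15;15;25m🬂[38;2;35;35;50m[48;2;15;15;25m🬕[38;2;23;23;35m[48;2;255;200;50m🬝[38;2;35;35;50m[48;2;255;200;50m🬆[38;2;255;200;50m[48;2;35;35;50m🬺[38;2;27;27;40m[48;2;255;200;50m🬬[38;2;35;35;50m[48;2;15;15;25m🬂[38;2;35;35;50m[48;2;15;15;25m🬕[38;2;35;35;50m[48;2;15;15;25m🬂[0m
[38;2;15;15;25m[48;2;35;35;50m🬰[38;2;21;21;33m[48;2;255;200;50m🬆[38;2;255;200;50m[48;2;15;15;25m🬺[38;2;255;200;50m[48;2;255;200;50m [38;2;255;200;50m[48;2;15;15;25m🬝[38;2;255;200;50m[48;2;21;21;33m🬆[38;2;35;35;50m[48;2;15;15;25m🬛[38;2;15;15;25m[48;2;35;35;50m🬰[38;2;35;35;50m[48;2;15;15;25m🬛[38;2;15;15;25m[48;2;35;35;50m🬰[0m
[38;2;15;15;25m[48;2;35;35;50m🬎[38;2;23;23;35m[48;2;255;200;50m🬺[38;2;255;200;50m[48;2;28;28;41m🬆[38;2;23;23;35m[48;2;255;200;50m🬺[38;2;35;35;50m[48;2;15;15;25m🬲[38;2;15;15;25m[48;2;35;35;50m🬎[38;2;35;35;50m[48;2;15;15;25m🬲[38;2;15;15;25m[48;2;35;35;50m🬎[38;2;35;35;50m[48;2;15;15;25m🬲[38;2;15;15;25m[48;2;35;35;50m🬎[0m
[38;2;15;15;25m[48;2;15;15;25m [38;2;15;15;25m[48;2;15;15;25m [38;2;35;35;50m[48;2;15;15;25m▌[38;2;15;15;25m[48;2;15;15;25m [38;2;35;35;50m[48;2;15;15;25m▌[38;2;15;15;25m[48;2;15;15;25m [38;2;35;35;50m[48;2;15;15;25m▌[38;2;15;15;25m[48;2;15;15;25m [38;2;35;35;50m[48;2;15;15;25m▌[38;2;15;15;25m[48;2;15;15;25m [0m
</frame>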